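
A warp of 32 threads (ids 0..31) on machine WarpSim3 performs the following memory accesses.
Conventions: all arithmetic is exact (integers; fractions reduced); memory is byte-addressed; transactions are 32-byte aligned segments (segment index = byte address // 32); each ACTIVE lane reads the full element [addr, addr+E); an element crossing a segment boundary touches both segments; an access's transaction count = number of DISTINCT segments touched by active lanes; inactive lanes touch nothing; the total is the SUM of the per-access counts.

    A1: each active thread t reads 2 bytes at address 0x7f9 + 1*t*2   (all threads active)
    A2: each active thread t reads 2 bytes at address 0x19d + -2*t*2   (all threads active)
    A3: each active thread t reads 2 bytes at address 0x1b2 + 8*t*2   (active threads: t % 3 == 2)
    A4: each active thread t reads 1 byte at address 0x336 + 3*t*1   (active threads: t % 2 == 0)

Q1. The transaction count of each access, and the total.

A1: 3 transactions
A2: 4 transactions
A3: 10 transactions
A4: 4 transactions

Answer: 3,4,10,4; total 21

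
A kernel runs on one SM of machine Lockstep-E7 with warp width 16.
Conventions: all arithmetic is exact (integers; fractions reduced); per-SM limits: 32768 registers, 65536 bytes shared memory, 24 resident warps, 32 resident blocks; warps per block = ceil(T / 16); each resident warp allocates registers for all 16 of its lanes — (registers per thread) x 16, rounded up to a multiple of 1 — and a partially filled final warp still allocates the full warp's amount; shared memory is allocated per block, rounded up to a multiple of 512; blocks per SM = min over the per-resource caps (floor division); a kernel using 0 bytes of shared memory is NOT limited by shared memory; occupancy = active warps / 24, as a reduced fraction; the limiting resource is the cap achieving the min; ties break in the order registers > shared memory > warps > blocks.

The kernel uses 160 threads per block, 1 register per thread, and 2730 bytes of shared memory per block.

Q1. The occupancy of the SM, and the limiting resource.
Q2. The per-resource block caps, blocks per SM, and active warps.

Answer: occupancy 5/6, limited by warps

registers: 204 blocks
shared memory: 21 blocks
warps: 2 blocks
blocks: 32 blocks

Answer: 2 blocks, 20 active warps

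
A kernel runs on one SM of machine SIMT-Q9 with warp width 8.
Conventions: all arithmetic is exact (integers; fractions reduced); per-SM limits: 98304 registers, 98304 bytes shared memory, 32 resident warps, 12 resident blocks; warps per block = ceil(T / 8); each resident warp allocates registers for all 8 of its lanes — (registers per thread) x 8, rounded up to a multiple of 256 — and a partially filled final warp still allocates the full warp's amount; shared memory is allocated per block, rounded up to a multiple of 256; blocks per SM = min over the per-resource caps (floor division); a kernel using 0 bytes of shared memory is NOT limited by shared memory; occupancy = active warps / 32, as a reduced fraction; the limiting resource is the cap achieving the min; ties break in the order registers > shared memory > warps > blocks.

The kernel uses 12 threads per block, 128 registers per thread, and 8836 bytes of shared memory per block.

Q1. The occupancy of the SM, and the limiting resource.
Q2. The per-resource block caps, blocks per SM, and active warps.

Answer: occupancy 5/8, limited by shared memory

registers: 48 blocks
shared memory: 10 blocks
warps: 16 blocks
blocks: 12 blocks

Answer: 10 blocks, 20 active warps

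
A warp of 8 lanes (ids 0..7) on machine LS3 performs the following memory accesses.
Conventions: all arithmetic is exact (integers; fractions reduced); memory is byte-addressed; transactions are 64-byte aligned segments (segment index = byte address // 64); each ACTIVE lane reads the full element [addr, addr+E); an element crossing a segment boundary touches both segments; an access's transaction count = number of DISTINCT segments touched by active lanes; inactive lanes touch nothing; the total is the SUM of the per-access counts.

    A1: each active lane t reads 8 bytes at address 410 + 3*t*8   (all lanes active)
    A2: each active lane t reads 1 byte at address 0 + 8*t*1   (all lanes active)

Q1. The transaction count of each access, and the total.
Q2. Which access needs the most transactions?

A1: 4 transactions
A2: 1 transaction

Answer: 4,1; total 5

Answer: A1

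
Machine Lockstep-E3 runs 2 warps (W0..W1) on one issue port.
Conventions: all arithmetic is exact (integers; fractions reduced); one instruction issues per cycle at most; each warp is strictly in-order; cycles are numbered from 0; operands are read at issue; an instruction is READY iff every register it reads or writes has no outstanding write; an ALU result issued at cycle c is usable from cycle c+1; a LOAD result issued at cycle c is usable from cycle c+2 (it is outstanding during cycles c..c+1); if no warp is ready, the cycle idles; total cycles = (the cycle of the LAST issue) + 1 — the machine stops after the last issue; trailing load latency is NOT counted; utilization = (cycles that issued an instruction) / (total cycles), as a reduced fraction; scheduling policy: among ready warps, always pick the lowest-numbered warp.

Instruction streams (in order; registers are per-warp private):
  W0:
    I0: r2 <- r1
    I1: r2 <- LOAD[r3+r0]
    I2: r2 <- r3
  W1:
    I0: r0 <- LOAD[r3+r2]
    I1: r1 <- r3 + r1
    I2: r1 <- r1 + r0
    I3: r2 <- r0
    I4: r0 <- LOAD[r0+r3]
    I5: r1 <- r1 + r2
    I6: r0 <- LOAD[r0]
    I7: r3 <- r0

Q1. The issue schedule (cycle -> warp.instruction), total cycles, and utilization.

cycle 0: W0.I0
cycle 1: W0.I1
cycle 2: W1.I0
cycle 3: W0.I2
cycle 4: W1.I1
cycle 5: W1.I2
cycle 6: W1.I3
cycle 7: W1.I4
cycle 8: W1.I5
cycle 9: W1.I6
cycle 10: idle
cycle 11: W1.I7

Answer: 12 cycles, utilization 11/12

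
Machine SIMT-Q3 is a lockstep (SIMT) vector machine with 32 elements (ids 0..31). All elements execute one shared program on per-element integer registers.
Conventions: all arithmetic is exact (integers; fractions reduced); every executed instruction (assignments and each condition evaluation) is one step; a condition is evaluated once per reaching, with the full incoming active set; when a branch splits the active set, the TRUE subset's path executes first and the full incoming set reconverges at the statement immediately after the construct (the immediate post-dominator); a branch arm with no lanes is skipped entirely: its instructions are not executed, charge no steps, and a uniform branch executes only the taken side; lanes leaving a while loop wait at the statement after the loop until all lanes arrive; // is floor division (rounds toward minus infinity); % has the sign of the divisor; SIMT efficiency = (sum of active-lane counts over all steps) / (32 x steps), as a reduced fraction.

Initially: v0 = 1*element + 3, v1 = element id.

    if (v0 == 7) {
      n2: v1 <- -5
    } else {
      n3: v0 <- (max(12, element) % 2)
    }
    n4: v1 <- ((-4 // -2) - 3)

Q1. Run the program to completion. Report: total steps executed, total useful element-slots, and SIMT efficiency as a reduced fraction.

Answer: 4 steps, 96 useful, 3/4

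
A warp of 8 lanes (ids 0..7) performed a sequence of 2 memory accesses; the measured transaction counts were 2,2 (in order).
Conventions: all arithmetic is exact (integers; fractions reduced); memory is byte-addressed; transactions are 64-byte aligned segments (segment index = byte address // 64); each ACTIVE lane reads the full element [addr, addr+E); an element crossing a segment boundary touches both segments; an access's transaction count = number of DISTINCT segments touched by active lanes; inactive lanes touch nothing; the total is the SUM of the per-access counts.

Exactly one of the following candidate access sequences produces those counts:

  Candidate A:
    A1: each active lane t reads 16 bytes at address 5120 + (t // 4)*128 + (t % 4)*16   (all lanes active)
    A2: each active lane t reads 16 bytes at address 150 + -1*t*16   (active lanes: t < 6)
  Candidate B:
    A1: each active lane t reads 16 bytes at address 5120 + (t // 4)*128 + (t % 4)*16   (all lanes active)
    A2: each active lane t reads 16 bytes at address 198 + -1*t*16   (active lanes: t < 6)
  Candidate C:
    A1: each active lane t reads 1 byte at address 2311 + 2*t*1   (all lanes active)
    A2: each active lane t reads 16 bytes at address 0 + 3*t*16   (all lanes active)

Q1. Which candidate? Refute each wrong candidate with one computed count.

B: A2 gives 3 transactions, not 2
C: A1 gives 1 transaction, not 2
A: all counts match (2,2)

Answer: A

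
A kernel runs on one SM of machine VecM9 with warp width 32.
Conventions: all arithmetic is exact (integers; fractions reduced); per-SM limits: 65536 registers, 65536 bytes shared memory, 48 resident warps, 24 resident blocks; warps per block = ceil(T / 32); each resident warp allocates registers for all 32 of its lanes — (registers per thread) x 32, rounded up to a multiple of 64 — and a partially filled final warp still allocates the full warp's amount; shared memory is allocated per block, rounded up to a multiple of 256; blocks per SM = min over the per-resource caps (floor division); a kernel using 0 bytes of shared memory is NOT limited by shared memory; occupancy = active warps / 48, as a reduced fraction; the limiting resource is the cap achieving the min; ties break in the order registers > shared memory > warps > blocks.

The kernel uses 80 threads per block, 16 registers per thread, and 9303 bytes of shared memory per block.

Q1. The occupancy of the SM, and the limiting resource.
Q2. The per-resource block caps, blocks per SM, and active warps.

Answer: occupancy 3/8, limited by shared memory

registers: 42 blocks
shared memory: 6 blocks
warps: 16 blocks
blocks: 24 blocks

Answer: 6 blocks, 18 active warps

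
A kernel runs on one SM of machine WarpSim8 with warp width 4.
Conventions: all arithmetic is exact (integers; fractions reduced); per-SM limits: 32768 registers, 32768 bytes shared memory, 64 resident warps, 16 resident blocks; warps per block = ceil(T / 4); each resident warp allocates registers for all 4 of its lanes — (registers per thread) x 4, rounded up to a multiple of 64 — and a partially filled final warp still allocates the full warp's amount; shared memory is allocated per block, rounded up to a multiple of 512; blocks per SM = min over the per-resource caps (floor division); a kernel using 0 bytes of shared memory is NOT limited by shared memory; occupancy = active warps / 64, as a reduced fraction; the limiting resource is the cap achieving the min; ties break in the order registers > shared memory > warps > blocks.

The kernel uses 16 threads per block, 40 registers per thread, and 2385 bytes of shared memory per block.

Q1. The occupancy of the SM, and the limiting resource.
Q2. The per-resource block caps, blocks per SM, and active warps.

Answer: occupancy 3/4, limited by shared memory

registers: 42 blocks
shared memory: 12 blocks
warps: 16 blocks
blocks: 16 blocks

Answer: 12 blocks, 48 active warps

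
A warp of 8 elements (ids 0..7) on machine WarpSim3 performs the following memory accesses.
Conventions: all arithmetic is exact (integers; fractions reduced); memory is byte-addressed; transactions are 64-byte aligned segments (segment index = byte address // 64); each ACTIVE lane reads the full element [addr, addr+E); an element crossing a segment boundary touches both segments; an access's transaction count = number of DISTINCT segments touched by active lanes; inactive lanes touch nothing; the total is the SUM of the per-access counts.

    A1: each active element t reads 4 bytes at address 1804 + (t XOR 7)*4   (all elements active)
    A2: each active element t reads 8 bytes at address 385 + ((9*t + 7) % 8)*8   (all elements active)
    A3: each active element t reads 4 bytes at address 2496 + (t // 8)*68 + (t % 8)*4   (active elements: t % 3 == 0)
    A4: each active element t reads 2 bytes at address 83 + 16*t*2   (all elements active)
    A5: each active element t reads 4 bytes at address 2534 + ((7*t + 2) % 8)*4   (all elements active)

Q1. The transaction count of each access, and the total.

A1: 1 transaction
A2: 2 transactions
A3: 1 transaction
A4: 4 transactions
A5: 2 transactions

Answer: 1,2,1,4,2; total 10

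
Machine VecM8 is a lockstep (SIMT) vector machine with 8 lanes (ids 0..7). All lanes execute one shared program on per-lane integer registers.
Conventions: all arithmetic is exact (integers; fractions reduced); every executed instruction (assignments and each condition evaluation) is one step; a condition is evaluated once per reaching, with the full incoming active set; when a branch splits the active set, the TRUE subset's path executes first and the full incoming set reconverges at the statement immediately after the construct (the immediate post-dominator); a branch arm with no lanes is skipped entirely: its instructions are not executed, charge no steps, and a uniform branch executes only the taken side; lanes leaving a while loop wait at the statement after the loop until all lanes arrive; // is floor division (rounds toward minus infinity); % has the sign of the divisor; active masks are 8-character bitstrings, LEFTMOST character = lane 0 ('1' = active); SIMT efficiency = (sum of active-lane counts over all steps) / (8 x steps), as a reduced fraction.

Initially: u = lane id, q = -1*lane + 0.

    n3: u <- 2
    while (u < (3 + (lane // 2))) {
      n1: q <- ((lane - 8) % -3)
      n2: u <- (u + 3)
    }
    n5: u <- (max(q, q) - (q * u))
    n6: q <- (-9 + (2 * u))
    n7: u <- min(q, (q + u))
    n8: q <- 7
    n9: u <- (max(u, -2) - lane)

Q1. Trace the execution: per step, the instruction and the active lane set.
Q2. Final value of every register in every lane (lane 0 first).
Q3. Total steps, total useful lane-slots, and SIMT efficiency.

step 0: u <- 2                       11111111
step 1: eval (u < (3 + (lane // 2))) 11111111
step 2: q <- ((lane - 8) % -3)       11111111
step 3: u <- (u + 3)                 11111111
step 4: eval (u < (3 + (lane // 2))) 11111111
step 5: q <- ((lane - 8) % -3)       00000011
step 6: u <- (u + 3)                 00000011
step 7: eval (u < (3 + (lane // 2))) 00000011
step 8: u <- (max(q, q) - (q * u))   11111111
step 9: q <- (-9 + (2 * u))          11111111
step 10: u <- min(q, (q + u))         11111111
step 11: q <- 7                       11111111
step 12: u <- (max(u, -2) - lane)     11111111

Answer: 13 steps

u: 7,-2,-4,4,-5,-7,13,-2
q: 7,7,7,7,7,7,7,7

steps = 13; useful = 86; efficiency = 86/104 = 43/52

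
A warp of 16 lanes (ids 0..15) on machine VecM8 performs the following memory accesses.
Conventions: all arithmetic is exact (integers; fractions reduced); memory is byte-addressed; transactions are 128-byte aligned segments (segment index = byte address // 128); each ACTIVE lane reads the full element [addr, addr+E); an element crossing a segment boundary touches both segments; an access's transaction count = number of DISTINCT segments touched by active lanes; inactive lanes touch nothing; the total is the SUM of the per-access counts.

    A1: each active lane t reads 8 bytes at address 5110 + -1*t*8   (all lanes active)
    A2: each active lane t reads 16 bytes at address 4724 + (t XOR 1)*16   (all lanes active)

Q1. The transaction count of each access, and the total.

A1: 2 transactions
A2: 3 transactions

Answer: 2,3; total 5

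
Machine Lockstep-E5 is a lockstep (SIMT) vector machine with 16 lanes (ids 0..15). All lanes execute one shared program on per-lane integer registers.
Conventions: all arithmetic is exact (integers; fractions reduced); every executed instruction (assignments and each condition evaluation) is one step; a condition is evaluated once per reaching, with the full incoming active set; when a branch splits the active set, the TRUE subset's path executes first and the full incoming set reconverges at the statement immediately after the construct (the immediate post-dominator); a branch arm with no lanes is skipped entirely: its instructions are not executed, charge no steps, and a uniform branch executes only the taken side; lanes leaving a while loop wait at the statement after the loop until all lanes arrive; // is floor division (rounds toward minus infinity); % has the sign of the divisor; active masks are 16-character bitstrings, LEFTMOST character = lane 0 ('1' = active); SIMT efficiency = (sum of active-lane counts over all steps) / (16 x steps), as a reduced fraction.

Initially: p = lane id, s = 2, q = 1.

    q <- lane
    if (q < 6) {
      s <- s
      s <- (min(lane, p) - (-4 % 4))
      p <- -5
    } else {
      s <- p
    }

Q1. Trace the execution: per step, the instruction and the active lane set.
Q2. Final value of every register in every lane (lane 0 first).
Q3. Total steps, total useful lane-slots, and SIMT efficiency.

step 0: q <- lane                    1111111111111111
step 1: eval (q < 6)                 1111111111111111
step 2: s <- s                       1111110000000000
step 3: s <- (min(lane, p) - (-4 % 4)) 1111110000000000
step 4: p <- -5                      1111110000000000
step 5: s <- p                       0000001111111111

Answer: 6 steps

p: -5,-5,-5,-5,-5,-5,6,7,8,9,10,11,12,13,14,15
s: 0,1,2,3,4,5,6,7,8,9,10,11,12,13,14,15
q: 0,1,2,3,4,5,6,7,8,9,10,11,12,13,14,15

steps = 6; useful = 60; efficiency = 60/96 = 5/8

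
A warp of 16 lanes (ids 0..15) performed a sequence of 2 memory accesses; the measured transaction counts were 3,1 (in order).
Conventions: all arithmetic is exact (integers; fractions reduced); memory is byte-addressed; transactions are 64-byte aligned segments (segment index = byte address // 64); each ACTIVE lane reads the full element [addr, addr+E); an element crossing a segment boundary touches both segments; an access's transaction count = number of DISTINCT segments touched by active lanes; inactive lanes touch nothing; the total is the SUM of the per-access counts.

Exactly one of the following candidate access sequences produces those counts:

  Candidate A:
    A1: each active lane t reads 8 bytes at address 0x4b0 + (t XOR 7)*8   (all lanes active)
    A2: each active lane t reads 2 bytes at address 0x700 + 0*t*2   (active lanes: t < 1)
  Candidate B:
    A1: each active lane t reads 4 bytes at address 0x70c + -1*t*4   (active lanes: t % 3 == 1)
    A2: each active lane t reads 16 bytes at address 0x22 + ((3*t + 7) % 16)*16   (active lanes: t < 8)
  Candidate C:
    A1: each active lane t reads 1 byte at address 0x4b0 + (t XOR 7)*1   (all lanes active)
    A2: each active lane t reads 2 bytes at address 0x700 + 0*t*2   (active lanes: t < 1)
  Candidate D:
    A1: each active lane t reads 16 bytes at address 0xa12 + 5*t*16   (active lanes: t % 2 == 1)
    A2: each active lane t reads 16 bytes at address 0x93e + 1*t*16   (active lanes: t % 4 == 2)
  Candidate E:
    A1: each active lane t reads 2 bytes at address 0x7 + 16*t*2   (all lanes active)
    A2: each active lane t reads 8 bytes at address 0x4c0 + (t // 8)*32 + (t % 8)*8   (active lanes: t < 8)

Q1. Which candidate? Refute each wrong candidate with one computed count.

B: A1 gives 2 transactions, not 3
C: A1 gives 1 transaction, not 3
D: A1 gives 8 transactions, not 3
E: A1 gives 8 transactions, not 3
A: all counts match (3,1)

Answer: A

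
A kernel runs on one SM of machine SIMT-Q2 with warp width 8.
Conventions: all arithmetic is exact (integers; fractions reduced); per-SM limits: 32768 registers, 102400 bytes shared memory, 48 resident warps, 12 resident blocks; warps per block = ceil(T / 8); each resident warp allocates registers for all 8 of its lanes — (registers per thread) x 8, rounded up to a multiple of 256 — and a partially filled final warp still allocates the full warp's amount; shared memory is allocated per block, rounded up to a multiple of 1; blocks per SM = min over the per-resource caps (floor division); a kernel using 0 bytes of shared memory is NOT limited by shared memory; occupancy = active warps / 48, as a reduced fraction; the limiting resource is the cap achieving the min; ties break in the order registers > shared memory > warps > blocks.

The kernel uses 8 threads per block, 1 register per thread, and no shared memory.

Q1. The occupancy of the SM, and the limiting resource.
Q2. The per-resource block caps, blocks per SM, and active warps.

Answer: occupancy 1/4, limited by blocks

registers: 128 blocks
shared memory: no limit (kernel uses none)
warps: 48 blocks
blocks: 12 blocks

Answer: 12 blocks, 12 active warps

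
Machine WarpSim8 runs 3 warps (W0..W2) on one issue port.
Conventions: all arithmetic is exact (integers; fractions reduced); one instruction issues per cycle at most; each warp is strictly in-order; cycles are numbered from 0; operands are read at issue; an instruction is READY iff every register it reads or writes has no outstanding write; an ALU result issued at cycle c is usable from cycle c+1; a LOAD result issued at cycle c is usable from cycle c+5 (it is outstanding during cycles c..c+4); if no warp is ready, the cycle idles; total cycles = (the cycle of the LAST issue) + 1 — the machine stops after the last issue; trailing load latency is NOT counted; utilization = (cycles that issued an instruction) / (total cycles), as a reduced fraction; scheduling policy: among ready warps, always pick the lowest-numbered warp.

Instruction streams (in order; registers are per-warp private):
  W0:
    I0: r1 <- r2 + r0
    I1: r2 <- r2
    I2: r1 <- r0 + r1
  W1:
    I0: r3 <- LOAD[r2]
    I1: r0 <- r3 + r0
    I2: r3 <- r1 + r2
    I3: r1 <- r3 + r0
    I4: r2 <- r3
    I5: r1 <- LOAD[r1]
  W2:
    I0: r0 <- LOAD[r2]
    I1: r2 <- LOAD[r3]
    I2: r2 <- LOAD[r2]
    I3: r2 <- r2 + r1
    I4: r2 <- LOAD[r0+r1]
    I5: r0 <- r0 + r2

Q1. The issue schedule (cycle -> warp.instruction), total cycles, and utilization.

cycle 0: W0.I0
cycle 1: W0.I1
cycle 2: W0.I2
cycle 3: W1.I0
cycle 4: W2.I0
cycle 5: W2.I1
cycle 6: idle
cycle 7: idle
cycle 8: W1.I1
cycle 9: W1.I2
cycle 10: W1.I3
cycle 11: W1.I4
cycle 12: W1.I5
cycle 13: W2.I2
cycle 14: idle
cycle 15: idle
cycle 16: idle
cycle 17: idle
cycle 18: W2.I3
cycle 19: W2.I4
cycle 20: idle
cycle 21: idle
cycle 22: idle
cycle 23: idle
cycle 24: W2.I5

Answer: 25 cycles, utilization 3/5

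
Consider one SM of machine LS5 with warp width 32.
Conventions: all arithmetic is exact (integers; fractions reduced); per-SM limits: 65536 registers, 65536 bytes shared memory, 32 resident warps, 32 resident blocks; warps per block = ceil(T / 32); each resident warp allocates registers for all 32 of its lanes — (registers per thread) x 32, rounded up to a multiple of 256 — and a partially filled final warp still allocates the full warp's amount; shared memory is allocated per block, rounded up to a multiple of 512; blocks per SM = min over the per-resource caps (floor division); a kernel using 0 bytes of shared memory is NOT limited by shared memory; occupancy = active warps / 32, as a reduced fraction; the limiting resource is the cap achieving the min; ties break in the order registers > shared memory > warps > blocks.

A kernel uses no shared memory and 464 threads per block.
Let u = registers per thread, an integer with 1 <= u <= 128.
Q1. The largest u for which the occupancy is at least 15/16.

Answer: u = 64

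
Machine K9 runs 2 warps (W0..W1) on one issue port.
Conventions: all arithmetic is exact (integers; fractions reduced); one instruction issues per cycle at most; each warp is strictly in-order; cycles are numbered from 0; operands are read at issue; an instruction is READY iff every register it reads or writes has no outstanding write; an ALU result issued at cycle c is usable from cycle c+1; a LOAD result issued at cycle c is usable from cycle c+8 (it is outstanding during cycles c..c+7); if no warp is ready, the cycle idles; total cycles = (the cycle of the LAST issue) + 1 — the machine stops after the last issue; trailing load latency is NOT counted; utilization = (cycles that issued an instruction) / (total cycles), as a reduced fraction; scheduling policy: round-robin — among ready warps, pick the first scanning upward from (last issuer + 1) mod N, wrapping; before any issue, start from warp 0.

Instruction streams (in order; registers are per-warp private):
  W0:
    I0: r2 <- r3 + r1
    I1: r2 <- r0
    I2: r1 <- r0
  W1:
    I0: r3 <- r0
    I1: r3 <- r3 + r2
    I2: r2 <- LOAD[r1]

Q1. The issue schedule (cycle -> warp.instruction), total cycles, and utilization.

cycle 0: W0.I0
cycle 1: W1.I0
cycle 2: W0.I1
cycle 3: W1.I1
cycle 4: W0.I2
cycle 5: W1.I2

Answer: 6 cycles, utilization 1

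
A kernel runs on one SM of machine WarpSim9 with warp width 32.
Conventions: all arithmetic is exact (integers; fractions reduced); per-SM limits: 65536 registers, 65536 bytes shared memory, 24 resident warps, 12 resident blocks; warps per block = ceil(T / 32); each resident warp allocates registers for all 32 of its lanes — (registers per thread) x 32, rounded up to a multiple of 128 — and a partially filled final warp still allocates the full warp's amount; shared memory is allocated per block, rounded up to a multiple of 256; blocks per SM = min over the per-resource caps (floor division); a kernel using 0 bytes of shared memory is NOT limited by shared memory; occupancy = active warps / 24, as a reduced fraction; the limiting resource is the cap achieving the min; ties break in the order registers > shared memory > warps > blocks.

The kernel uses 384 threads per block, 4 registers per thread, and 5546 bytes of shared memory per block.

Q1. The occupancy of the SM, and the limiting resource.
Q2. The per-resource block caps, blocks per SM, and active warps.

Answer: occupancy 1, limited by warps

registers: 42 blocks
shared memory: 11 blocks
warps: 2 blocks
blocks: 12 blocks

Answer: 2 blocks, 24 active warps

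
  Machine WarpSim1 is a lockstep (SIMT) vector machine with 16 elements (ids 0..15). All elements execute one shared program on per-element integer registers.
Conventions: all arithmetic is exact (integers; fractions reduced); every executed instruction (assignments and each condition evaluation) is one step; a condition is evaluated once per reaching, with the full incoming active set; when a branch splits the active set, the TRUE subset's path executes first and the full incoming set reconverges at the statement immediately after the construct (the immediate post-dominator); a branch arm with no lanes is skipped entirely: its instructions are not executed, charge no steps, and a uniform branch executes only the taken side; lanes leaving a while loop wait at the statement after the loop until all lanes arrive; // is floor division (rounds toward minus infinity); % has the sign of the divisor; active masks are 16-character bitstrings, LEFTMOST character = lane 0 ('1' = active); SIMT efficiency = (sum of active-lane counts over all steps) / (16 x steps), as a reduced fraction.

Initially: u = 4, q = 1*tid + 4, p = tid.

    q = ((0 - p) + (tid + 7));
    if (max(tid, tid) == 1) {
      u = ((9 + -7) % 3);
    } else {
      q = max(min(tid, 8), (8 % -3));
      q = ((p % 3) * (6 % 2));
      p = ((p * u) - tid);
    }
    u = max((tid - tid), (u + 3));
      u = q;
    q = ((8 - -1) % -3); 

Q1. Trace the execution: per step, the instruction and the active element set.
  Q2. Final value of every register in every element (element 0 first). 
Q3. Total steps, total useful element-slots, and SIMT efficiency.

step 0: q <- ((0 - p) + (tid + 7))   1111111111111111
step 1: eval (max(tid, tid) == 1)    1111111111111111
step 2: u <- ((9 + -7) % 3)          0100000000000000
step 3: q <- max(min(tid, 8), (8 % -3)) 1011111111111111
step 4: q <- ((p % 3) * (6 % 2))     1011111111111111
step 5: p <- ((p * u) - tid)         1011111111111111
step 6: u <- max((tid - tid), (u + 3)) 1111111111111111
step 7: u <- q                       1111111111111111
step 8: q <- ((8 - -1) % -3)         1111111111111111

Answer: 9 steps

u: 0,7,0,0,0,0,0,0,0,0,0,0,0,0,0,0
q: 0,0,0,0,0,0,0,0,0,0,0,0,0,0,0,0
p: 0,1,6,9,12,15,18,21,24,27,30,33,36,39,42,45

steps = 9; useful = 126; efficiency = 126/144 = 7/8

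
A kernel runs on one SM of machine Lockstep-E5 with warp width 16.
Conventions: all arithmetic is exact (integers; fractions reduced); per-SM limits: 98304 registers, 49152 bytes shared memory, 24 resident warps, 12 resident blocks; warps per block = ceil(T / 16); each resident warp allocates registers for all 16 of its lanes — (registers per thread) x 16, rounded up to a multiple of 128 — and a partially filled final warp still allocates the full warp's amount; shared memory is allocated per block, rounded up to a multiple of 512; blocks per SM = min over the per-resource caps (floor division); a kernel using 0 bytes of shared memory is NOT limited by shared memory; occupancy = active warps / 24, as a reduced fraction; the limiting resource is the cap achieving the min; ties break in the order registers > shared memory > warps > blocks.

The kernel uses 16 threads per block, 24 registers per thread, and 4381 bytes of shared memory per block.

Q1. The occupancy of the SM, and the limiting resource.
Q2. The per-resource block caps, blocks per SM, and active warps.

Answer: occupancy 5/12, limited by shared memory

registers: 256 blocks
shared memory: 10 blocks
warps: 24 blocks
blocks: 12 blocks

Answer: 10 blocks, 10 active warps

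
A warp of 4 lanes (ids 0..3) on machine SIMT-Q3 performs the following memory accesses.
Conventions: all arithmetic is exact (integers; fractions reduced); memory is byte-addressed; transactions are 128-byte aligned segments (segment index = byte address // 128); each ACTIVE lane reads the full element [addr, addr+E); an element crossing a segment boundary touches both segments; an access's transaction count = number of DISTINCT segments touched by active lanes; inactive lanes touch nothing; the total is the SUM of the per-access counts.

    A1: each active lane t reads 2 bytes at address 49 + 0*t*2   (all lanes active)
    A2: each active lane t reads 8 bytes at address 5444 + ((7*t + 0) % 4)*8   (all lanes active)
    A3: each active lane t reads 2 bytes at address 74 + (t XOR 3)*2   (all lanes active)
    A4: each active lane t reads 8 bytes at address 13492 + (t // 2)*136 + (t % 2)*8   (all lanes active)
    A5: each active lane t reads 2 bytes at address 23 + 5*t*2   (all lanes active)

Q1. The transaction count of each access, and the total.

A1: 1 transaction
A2: 1 transaction
A3: 1 transaction
A4: 2 transactions
A5: 1 transaction

Answer: 1,1,1,2,1; total 6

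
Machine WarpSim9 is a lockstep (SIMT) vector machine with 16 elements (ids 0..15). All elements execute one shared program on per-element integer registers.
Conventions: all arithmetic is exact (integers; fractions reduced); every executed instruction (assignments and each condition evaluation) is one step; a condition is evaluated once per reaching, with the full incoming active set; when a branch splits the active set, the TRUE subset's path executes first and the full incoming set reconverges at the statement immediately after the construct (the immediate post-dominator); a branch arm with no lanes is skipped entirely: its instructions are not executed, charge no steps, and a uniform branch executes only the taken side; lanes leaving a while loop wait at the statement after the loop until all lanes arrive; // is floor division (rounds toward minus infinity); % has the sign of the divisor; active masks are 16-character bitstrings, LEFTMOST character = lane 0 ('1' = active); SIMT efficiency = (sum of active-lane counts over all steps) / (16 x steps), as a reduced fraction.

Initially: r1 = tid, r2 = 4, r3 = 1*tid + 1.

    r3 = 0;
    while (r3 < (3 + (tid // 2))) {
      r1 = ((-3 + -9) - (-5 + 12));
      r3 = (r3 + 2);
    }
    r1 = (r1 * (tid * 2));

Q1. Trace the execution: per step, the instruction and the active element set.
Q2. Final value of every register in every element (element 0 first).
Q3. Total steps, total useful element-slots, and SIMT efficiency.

step 0: r3 <- 0                      1111111111111111
step 1: eval (r3 < (3 + (tid // 2))) 1111111111111111
step 2: r1 <- ((-3 + -9) - (-5 + 12)) 1111111111111111
step 3: r3 <- (r3 + 2)               1111111111111111
step 4: eval (r3 < (3 + (tid // 2))) 1111111111111111
step 5: r1 <- ((-3 + -9) - (-5 + 12)) 1111111111111111
step 6: r3 <- (r3 + 2)               1111111111111111
step 7: eval (r3 < (3 + (tid // 2))) 1111111111111111
step 8: r1 <- ((-3 + -9) - (-5 + 12)) 0000111111111111
step 9: r3 <- (r3 + 2)               0000111111111111
step 10: eval (r3 < (3 + (tid // 2))) 0000111111111111
step 11: r1 <- ((-3 + -9) - (-5 + 12)) 0000000011111111
step 12: r3 <- (r3 + 2)               0000000011111111
step 13: eval (r3 < (3 + (tid // 2))) 0000000011111111
step 14: r1 <- ((-3 + -9) - (-5 + 12)) 0000000000001111
step 15: r3 <- (r3 + 2)               0000000000001111
step 16: eval (r3 < (3 + (tid // 2))) 0000000000001111
step 17: r1 <- (r1 * (tid * 2))       1111111111111111

Answer: 18 steps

r1: 0,-38,-76,-114,-152,-190,-228,-266,-304,-342,-380,-418,-456,-494,-532,-570
r2: 4,4,4,4,4,4,4,4,4,4,4,4,4,4,4,4
r3: 4,4,4,4,6,6,6,6,8,8,8,8,10,10,10,10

steps = 18; useful = 216; efficiency = 216/288 = 3/4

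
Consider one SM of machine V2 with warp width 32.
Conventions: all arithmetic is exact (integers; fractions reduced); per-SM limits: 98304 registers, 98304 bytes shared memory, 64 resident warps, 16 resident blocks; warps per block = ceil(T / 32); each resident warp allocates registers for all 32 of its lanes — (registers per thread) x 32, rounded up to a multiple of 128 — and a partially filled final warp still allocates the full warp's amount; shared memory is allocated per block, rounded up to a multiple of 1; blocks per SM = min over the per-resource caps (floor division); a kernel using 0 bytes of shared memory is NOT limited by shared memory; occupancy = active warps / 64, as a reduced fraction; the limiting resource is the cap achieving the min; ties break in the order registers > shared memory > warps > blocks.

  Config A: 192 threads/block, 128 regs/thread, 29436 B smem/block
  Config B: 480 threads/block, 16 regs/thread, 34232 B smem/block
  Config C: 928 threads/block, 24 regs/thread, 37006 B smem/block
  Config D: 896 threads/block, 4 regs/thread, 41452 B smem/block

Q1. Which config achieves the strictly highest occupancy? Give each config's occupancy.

occupancies: A 9/32, B 15/32, C 29/32, D 7/8

Answer: C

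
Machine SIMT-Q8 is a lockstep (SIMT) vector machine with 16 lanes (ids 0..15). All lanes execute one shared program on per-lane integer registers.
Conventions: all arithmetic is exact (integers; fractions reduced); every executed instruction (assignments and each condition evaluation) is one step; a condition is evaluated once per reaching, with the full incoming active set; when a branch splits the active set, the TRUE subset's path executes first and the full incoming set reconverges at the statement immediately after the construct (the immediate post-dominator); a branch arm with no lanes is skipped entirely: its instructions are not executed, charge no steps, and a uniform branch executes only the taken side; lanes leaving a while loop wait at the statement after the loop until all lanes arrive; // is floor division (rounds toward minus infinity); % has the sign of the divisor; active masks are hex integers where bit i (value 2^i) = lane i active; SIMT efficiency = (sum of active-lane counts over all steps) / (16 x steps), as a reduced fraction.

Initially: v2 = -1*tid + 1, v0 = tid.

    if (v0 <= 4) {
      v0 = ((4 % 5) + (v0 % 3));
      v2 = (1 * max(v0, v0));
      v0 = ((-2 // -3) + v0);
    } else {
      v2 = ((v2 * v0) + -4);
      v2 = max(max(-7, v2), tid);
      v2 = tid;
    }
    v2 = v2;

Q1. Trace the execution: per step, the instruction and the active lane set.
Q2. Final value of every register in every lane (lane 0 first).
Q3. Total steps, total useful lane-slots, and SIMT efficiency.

step 0: eval (v0 <= 4)               0xffff
step 1: v0 <- ((4 % 5) + (v0 % 3))   0x001f
step 2: v2 <- (1 * max(v0, v0))      0x001f
step 3: v0 <- ((-2 // -3) + v0)      0x001f
step 4: v2 <- ((v2 * v0) + -4)       0xffe0
step 5: v2 <- max(max(-7, v2), tid)  0xffe0
step 6: v2 <- tid                    0xffe0
step 7: v2 <- v2                     0xffff

Answer: 8 steps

v2: 4,5,6,4,5,5,6,7,8,9,10,11,12,13,14,15
v0: 4,5,6,4,5,5,6,7,8,9,10,11,12,13,14,15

steps = 8; useful = 80; efficiency = 80/128 = 5/8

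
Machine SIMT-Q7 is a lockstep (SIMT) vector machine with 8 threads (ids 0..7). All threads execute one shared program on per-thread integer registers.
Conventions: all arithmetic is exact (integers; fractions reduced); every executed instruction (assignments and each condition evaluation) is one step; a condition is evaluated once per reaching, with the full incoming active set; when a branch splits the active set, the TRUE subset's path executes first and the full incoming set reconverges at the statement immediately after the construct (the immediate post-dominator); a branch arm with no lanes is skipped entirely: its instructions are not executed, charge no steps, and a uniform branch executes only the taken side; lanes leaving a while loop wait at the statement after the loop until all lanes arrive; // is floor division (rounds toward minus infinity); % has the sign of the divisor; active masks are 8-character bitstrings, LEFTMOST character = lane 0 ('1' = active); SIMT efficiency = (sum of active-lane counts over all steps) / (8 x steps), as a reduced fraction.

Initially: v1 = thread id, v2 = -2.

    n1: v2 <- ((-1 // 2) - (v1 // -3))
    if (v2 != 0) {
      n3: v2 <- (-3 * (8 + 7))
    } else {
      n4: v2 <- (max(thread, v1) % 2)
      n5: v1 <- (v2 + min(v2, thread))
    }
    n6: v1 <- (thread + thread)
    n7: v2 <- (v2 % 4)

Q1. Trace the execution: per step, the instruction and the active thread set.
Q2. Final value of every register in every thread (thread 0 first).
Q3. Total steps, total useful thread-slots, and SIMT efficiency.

step 0: v2 <- ((-1 // 2) - (v1 // -3)) 11111111
step 1: eval (v2 != 0)               11111111
step 2: v2 <- (-3 * (8 + 7))         10001111
step 3: v2 <- (max(thread, v1) % 2)  01110000
step 4: v1 <- (v2 + min(v2, thread)) 01110000
step 5: v1 <- (thread + thread)      11111111
step 6: v2 <- (v2 % 4)               11111111

Answer: 7 steps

v1: 0,2,4,6,8,10,12,14
v2: 3,1,0,1,3,3,3,3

steps = 7; useful = 43; efficiency = 43/56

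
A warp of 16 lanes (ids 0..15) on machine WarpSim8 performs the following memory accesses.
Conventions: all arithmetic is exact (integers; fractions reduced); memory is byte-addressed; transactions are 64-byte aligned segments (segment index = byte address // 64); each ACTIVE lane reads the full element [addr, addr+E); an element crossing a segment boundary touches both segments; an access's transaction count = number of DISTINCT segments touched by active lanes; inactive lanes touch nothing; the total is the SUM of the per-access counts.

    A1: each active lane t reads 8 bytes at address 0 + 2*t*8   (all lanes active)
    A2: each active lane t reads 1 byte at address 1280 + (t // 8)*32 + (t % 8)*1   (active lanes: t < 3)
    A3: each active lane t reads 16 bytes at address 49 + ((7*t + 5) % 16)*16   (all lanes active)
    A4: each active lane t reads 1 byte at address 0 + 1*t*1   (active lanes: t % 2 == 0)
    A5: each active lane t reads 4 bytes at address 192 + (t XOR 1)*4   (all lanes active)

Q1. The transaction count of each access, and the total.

A1: 4 transactions
A2: 1 transaction
A3: 5 transactions
A4: 1 transaction
A5: 1 transaction

Answer: 4,1,5,1,1; total 12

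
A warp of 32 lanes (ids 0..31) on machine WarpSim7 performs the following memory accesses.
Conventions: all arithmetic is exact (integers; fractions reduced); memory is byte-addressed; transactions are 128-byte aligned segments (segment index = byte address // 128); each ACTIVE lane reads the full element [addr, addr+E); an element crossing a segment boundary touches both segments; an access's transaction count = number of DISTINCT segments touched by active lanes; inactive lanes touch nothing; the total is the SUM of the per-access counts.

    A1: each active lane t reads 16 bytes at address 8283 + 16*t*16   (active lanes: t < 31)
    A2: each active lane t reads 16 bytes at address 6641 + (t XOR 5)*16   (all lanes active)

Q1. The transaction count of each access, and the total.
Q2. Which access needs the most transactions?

A1: 31 transactions
A2: 5 transactions

Answer: 31,5; total 36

Answer: A1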